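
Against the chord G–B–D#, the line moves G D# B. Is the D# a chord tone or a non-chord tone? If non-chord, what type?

G augmented triad contains G, B, D#; D# is the fifth, so it is a chord tone.

Chord tone (the fifth of G augmented triad).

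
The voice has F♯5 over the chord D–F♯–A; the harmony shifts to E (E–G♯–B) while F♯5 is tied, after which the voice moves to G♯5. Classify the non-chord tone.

F♯5 is a retardation.

The harmony at that moment is E major triad (E, G♯, B); F♯5 is not a chord tone.
It is held over (the same pitch as the preceding F♯5) and left by step up to G♯5.
Held over from the previous chord and resolving up by step — a retardation.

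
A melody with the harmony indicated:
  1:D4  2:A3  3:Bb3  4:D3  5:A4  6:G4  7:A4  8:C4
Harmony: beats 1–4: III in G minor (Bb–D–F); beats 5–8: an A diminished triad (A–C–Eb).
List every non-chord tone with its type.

A3 (beat 2) — appoggiatura; G4 (beat 6) — neighbor tone.

The harmony at that moment is Bb major triad (Bb, D, F); A3 is not a chord tone.
It is approached by leap down from D4 and left by step up to Bb3.
Leap in, step out — an appoggiatura.
The harmony at that moment is A diminished triad (A, C, Eb); G4 is not a chord tone.
It is approached by step down from A4 and left by step up to A4.
Step away and step back to the same note — a neighbor tone (lower neighbor).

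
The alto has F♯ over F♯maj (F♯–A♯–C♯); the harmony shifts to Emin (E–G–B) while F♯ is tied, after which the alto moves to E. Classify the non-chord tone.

The harmony at that moment is E minor triad (E, G, B); F♯ is not a chord tone.
It is held over (the same pitch as the preceding F♯) and left by step down to E.
Held over from the previous chord and resolving down by step — a suspension.

F♯ is a suspension.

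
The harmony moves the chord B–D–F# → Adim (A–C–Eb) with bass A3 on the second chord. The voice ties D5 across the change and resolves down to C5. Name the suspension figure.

4–3 suspension.

At the second chord the bass is A3. The suspended D5 lies a fourth above the bass; after resolving down by step to C5, the interval above the bass becomes a third.
Suspension figures are named by those two intervals: 4–3.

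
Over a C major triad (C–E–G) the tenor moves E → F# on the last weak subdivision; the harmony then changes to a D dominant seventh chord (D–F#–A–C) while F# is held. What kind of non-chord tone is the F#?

F# is an anticipation.

The harmony at that moment is C major triad (C, E, G); F# is not a chord tone.
It is approached by step up from E and then sustained as the same pitch into the next harmony.
Arriving early and becoming a chord tone when the harmony changes — an anticipation.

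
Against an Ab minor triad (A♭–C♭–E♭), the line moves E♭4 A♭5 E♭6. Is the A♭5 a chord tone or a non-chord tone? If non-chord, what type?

Ab minor triad contains A♭, C♭, E♭; A♭ is the root, so it is a chord tone.

Chord tone (the root of Ab minor triad).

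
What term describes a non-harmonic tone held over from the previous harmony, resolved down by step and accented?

Suspension.

Approach: by preparation — the pitch is first a chord tone, then held (tied or repeated) while the harmony changes under it. Departure: down by step. Metric position: strong.
A prepared dissonance that resolves downward by step — a suspension. (The same figure resolving upward would be a retardation.)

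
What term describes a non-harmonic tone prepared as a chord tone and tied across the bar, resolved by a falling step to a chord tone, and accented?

Suspension.

Approach: by preparation — the pitch is first a chord tone, then held (tied or repeated) while the harmony changes under it. Departure: down by step. Metric position: strong.
A prepared dissonance that resolves downward by step — a suspension. (The same figure resolving upward would be a retardation.)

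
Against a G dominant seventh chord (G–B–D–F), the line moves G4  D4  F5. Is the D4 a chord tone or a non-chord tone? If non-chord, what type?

Chord tone (the fifth of G dominant seventh chord).

G dominant seventh chord contains G, B, D, F; D is the fifth, so it is a chord tone.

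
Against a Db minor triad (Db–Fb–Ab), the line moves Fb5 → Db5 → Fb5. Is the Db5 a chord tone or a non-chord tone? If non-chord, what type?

Db minor triad contains Db, Fb, Ab; Db is the root, so it is a chord tone.

Chord tone (the root of Db minor triad).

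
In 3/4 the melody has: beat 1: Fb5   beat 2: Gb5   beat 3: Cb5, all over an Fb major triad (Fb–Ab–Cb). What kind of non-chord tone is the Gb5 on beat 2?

The harmony at that moment is Fb major triad (Fb, Ab, Cb); Gb5 is not a chord tone.
It is approached by step up from Fb5 and left by leap down to Cb5.
Step in, leap out, on a weak beat — an escape tone.

Escape tone.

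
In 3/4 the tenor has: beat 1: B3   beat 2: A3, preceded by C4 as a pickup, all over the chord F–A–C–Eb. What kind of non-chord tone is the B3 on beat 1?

Passing tone.

The harmony at that moment is F dominant seventh chord (F, A, C, Eb); B3 is not a chord tone.
It is approached by step down from C4 and left by step down to A3.
Step in, step out in the same direction — a passing tone.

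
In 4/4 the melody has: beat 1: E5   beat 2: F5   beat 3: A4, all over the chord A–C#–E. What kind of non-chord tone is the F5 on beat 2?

Escape tone.

The harmony at that moment is A major triad (A, C#, E); F5 is not a chord tone.
It is approached by step up from E5 and left by leap down to A4.
Step in, leap out, on a weak beat — an escape tone.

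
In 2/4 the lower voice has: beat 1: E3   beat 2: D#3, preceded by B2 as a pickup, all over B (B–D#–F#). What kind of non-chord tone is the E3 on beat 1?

Appoggiatura.

The harmony at that moment is B major triad (B, D#, F#); E3 is not a chord tone.
It is approached by leap up from B2 and left by step down to D#3.
Leap in, step out, metrically accented — an appoggiatura.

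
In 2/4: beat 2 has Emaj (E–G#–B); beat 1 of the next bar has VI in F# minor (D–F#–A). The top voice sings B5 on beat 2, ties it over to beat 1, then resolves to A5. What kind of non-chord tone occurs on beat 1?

The harmony at that moment is D major triad (D, F#, A); B5 is not a chord tone.
It is held over (the same pitch as the preceding B5) and left by step down to A5.
Held over from the previous chord and resolving down by step — a suspension.

Suspension.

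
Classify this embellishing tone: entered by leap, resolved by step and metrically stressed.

Appoggiatura.

Approach: by leap. Departure: by step. Metric position: strong.
Leap in, step out, in a metrically strong position — an appoggiatura. (It is the mirror image of the escape tone, which steps in and leaps out from a weak position.)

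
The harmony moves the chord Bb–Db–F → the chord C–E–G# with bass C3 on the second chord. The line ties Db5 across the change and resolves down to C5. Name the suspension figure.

At the second chord the bass is C3. The suspended Db5 lies a ninth above the bass; after resolving down by step to C5, the interval above the bass becomes an octave.
Suspension figures are named by those two intervals: 9–8.

9–8 suspension.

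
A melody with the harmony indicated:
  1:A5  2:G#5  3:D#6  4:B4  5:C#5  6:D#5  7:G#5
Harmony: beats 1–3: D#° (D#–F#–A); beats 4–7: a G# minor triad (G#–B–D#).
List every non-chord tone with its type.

G#5 (beat 2) — escape tone; C#5 (beat 5) — passing tone.

The harmony at that moment is D# diminished triad (D#, F#, A); G#5 is not a chord tone.
It is approached by step down from A5 and left by leap up to D#6.
Step in, leap out — an escape tone.
The harmony at that moment is G# minor triad (G#, B, D#); C#5 is not a chord tone.
It is approached by step up from B4 and left by step up to D#5.
Step in, step out in the same direction — a passing tone.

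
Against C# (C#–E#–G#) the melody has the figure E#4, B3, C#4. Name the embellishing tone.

The harmony at that moment is C# major triad (C#, E#, G#); B3 is not a chord tone.
It is approached by leap down from E#4 and left by step up to C#4.
Leap in, step out — an appoggiatura.

B3 is an appoggiatura.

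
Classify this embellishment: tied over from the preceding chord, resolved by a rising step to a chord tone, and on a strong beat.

Retardation.

Approach: by preparation — the pitch is first a chord tone, then held (tied or repeated) while the harmony changes under it. Departure: up by step. Metric position: strong.
A prepared dissonance that resolves upward by step — a retardation. (The same figure resolving downward would be a suspension.)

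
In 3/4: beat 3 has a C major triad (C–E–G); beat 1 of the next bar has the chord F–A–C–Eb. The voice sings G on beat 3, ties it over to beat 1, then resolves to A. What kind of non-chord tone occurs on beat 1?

Retardation.

The harmony at that moment is F dominant seventh chord (F, A, C, Eb); G is not a chord tone.
It is held over (the same pitch as the preceding G) and left by step up to A.
Held over from the previous chord and resolving up by step — a retardation.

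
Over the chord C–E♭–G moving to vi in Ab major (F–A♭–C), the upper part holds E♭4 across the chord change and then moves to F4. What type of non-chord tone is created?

E♭4 is a retardation.

The harmony at that moment is F minor triad (F, A♭, C); E♭4 is not a chord tone.
It is held over (the same pitch as the preceding E♭4) and left by step up to F4.
Held over from the previous chord and resolving up by step — a retardation.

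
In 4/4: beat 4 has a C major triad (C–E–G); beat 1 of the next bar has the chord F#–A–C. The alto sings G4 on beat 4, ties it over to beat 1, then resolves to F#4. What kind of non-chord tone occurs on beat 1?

The harmony at that moment is F# diminished triad (F#, A, C); G4 is not a chord tone.
It is held over (the same pitch as the preceding G4) and left by step down to F#4.
Held over from the previous chord and resolving down by step — a suspension.

Suspension.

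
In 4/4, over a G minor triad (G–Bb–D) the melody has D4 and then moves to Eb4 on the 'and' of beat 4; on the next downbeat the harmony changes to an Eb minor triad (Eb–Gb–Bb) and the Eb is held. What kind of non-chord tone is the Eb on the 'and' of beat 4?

Anticipation.

The harmony at that moment is G minor triad (G, Bb, D); Eb4 is not a chord tone.
It is approached by step up from D4 and then sustained as the same pitch into the next harmony.
Arriving early and becoming a chord tone when the harmony changes — an anticipation.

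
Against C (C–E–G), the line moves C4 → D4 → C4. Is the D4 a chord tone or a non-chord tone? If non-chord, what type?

The harmony at that moment is C major triad (C, E, G); D4 is not a chord tone.
It is approached by step up from C4 and left by step down to C4.
Step away and step back to the same note — a neighbor tone (upper neighbor).

Non-chord tone — a neighbor tone.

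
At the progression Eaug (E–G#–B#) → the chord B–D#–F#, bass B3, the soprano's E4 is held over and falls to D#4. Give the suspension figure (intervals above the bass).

At the second chord the bass is B3. The suspended E4 lies a fourth above the bass; after resolving down by step to D#4, the interval above the bass becomes a third.
Suspension figures are named by those two intervals: 4–3.

4–3 suspension.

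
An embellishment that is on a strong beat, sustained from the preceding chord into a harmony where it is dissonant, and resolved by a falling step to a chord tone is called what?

Suspension.

Approach: by preparation — the pitch is first a chord tone, then held (tied or repeated) while the harmony changes under it. Departure: down by step. Metric position: strong.
A prepared dissonance that resolves downward by step — a suspension. (The same figure resolving upward would be a retardation.)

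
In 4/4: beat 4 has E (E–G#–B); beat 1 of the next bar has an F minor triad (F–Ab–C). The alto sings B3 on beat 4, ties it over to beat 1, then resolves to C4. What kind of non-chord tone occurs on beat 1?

The harmony at that moment is F minor triad (F, Ab, C); B3 is not a chord tone.
It is held over (the same pitch as the preceding B3) and left by step up to C4.
Held over from the previous chord and resolving up by step — a retardation.

Retardation.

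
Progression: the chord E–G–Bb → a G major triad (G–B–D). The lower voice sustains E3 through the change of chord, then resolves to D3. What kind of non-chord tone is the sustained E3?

The harmony at that moment is G major triad (G, B, D); E3 is not a chord tone.
It is held over (the same pitch as the preceding E3) and left by step down to D3.
Held over from the previous chord and resolving down by step — a suspension.

E3 is a suspension.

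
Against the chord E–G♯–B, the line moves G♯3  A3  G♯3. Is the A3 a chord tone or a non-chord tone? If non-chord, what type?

Non-chord tone — a neighbor tone.

The harmony at that moment is E major triad (E, G♯, B); A3 is not a chord tone.
It is approached by step up from G♯3 and left by step down to G♯3.
Step away and step back to the same note — a neighbor tone (upper neighbor).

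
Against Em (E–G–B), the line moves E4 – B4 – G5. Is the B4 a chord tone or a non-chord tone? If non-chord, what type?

E minor triad contains E, G, B; B is the fifth, so it is a chord tone.

Chord tone (the fifth of E minor triad).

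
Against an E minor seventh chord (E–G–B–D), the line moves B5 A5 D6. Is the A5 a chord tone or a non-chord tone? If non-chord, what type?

Non-chord tone — an escape tone.

The harmony at that moment is E minor seventh chord (E, G, B, D); A5 is not a chord tone.
It is approached by step down from B5 and left by leap up to D6.
Step in, leap out — an escape tone.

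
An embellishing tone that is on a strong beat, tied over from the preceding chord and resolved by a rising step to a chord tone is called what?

Approach: by preparation — the pitch is first a chord tone, then held (tied or repeated) while the harmony changes under it. Departure: up by step. Metric position: strong.
A prepared dissonance that resolves upward by step — a retardation. (The same figure resolving downward would be a suspension.)

Retardation.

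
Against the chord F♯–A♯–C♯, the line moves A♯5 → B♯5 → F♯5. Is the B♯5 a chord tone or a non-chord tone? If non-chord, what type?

Non-chord tone — an escape tone.

The harmony at that moment is F♯ major triad (F♯, A♯, C♯); B♯5 is not a chord tone.
It is approached by step up from A♯5 and left by leap down to F♯5.
Step in, leap out — an escape tone.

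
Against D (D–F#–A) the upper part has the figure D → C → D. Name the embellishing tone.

The harmony at that moment is D major triad (D, F#, A); C is not a chord tone.
It is approached by step down from D and left by step up to D.
Step away and step back to the same note — a neighbor tone (lower neighbor).

C is a neighbor tone.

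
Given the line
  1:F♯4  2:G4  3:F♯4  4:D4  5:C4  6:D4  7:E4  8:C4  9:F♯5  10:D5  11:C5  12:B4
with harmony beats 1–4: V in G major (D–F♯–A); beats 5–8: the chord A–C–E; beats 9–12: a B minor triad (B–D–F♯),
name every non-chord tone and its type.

The harmony at that moment is D major triad (D, F♯, A); G4 is not a chord tone.
It is approached by step up from F♯4 and left by step down to F♯4.
Step away and step back to the same note — a neighbor tone (upper neighbor).
The harmony at that moment is A minor triad (A, C, E); D4 is not a chord tone.
It is approached by step up from C4 and left by step up to E4.
Step in, step out in the same direction — a passing tone.
The harmony at that moment is B minor triad (B, D, F♯); C5 is not a chord tone.
It is approached by step down from D5 and left by step down to B4.
Step in, step out in the same direction — a passing tone.

G4 (beat 2) — neighbor tone; D4 (beat 6) — passing tone; C5 (beat 11) — passing tone.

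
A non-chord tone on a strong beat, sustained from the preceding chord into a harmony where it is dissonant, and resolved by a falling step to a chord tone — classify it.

Suspension.

Approach: by preparation — the pitch is first a chord tone, then held (tied or repeated) while the harmony changes under it. Departure: down by step. Metric position: strong.
A prepared dissonance that resolves downward by step — a suspension. (The same figure resolving upward would be a retardation.)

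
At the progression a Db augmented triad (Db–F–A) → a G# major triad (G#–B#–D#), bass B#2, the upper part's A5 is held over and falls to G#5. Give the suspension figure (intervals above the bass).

7–6 suspension.

At the second chord the bass is B#2. The suspended A5 lies a seventh above the bass; after resolving down by step to G#5, the interval above the bass becomes a sixth.
Suspension figures are named by those two intervals: 7–6.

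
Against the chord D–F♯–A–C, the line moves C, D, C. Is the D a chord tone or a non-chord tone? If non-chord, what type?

Chord tone (the root of D dominant seventh chord).

D dominant seventh chord contains D, F♯, A, C; D is the root, so it is a chord tone.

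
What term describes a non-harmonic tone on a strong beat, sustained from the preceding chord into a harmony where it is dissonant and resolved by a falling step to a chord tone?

Suspension.

Approach: by preparation — the pitch is first a chord tone, then held (tied or repeated) while the harmony changes under it. Departure: down by step. Metric position: strong.
A prepared dissonance that resolves downward by step — a suspension. (The same figure resolving upward would be a retardation.)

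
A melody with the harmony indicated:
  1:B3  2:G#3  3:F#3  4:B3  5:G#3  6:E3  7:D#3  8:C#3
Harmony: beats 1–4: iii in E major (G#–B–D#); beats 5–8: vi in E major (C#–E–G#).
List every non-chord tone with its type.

F#3 (beat 3) — escape tone; D#3 (beat 7) — passing tone.

The harmony at that moment is G# minor triad (G#, B, D#); F#3 is not a chord tone.
It is approached by step down from G#3 and left by leap up to B3.
Step in, leap out — an escape tone.
The harmony at that moment is C# minor triad (C#, E, G#); D#3 is not a chord tone.
It is approached by step down from E3 and left by step down to C#3.
Step in, step out in the same direction — a passing tone.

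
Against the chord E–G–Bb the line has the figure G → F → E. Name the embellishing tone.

The harmony at that moment is E diminished triad (E, G, Bb); F is not a chord tone.
It is approached by step down from G and left by step down to E.
Step in, step out in the same direction — a passing tone.

F is a passing tone.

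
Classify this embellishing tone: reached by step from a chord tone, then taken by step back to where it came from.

Neighbor tone.

Approach: by step. Departure: by step in the opposite direction, back to the starting pitch.
Stepwise on both sides but reversing to return to the same chord tone — a neighbor tone. (Had it continued onward in the same direction it would be a passing tone instead.)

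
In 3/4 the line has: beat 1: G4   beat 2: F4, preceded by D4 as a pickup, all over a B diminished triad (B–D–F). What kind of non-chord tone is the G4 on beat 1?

The harmony at that moment is B diminished triad (B, D, F); G4 is not a chord tone.
It is approached by leap up from D4 and left by step down to F4.
Leap in, step out, metrically accented — an appoggiatura.

Appoggiatura.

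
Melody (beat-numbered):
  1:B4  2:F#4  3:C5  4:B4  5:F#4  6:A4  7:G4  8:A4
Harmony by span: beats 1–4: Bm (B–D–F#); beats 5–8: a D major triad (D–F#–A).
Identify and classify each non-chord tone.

The harmony at that moment is B minor triad (B, D, F#); C5 is not a chord tone.
It is approached by leap up from F#4 and left by step down to B4.
Leap in, step out — an appoggiatura.
The harmony at that moment is D major triad (D, F#, A); G4 is not a chord tone.
It is approached by step down from A4 and left by step up to A4.
Step away and step back to the same note — a neighbor tone (lower neighbor).

C5 (beat 3) — appoggiatura; G4 (beat 7) — neighbor tone.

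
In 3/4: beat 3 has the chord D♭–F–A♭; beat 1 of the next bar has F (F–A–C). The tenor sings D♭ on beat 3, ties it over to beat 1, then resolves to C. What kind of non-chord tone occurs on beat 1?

Suspension.

The harmony at that moment is F major triad (F, A, C); D♭ is not a chord tone.
It is held over (the same pitch as the preceding D♭) and left by step down to C.
Held over from the previous chord and resolving down by step — a suspension.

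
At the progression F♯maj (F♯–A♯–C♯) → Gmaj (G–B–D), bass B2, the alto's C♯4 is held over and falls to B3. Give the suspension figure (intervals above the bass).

At the second chord the bass is B2. The suspended C♯4 lies a ninth above the bass; after resolving down by step to B3, the interval above the bass becomes an octave.
Suspension figures are named by those two intervals: 9–8.

9–8 suspension.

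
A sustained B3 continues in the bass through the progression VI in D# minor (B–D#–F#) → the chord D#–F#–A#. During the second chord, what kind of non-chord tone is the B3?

The harmony at that moment is D# minor triad (D#, F#, A#); B3 is not a chord tone.
It is held over (the same pitch as the preceding B3) and then sustained as the same pitch into the next harmony.
Sustained through a change of harmony — a pedal tone.

Pedal tone (pedal point).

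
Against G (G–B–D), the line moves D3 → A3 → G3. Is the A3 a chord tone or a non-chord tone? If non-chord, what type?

The harmony at that moment is G major triad (G, B, D); A3 is not a chord tone.
It is approached by leap up from D3 and left by step down to G3.
Leap in, step out — an appoggiatura.

Non-chord tone — an appoggiatura.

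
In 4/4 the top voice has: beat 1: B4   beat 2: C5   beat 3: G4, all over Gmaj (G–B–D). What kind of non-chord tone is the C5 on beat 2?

The harmony at that moment is G major triad (G, B, D); C5 is not a chord tone.
It is approached by step up from B4 and left by leap down to G4.
Step in, leap out, on a weak beat — an escape tone.

Escape tone.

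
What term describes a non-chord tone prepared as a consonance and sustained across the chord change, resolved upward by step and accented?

Retardation.

Approach: by preparation — the pitch is first a chord tone, then held (tied or repeated) while the harmony changes under it. Departure: up by step. Metric position: strong.
A prepared dissonance that resolves upward by step — a retardation. (The same figure resolving downward would be a suspension.)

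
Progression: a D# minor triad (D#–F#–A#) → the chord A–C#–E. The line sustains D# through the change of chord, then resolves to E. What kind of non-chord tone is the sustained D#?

D# is a retardation.

The harmony at that moment is A major triad (A, C#, E); D# is not a chord tone.
It is held over (the same pitch as the preceding D#) and left by step up to E.
Held over from the previous chord and resolving up by step — a retardation.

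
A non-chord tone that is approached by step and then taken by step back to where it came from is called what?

Neighbor tone.

Approach: by step. Departure: by step in the opposite direction, back to the starting pitch.
Stepwise on both sides but reversing to return to the same chord tone — a neighbor tone. (Had it continued onward in the same direction it would be a passing tone instead.)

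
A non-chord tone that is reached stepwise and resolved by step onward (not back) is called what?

Approach: by step. Departure: by step, continuing in the same direction.
Stepwise on both sides with no change of direction means the note fills in the space between two different chord tones — a passing tone. (Had it turned back to its starting note it would be a neighbor tone instead.)

Passing tone.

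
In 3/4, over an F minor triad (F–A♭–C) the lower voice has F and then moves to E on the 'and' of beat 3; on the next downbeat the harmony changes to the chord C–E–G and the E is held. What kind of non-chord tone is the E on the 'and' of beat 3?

Anticipation.

The harmony at that moment is F minor triad (F, A♭, C); E is not a chord tone.
It is approached by step down from F and then sustained as the same pitch into the next harmony.
Arriving early and becoming a chord tone when the harmony changes — an anticipation.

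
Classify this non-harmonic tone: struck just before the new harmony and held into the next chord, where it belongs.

Anticipation.

Approach: ahead of the chord change (typically by step), so it is dissonant against the current harmony. Departure: none — the same pitch is restated or held and is a chord tone of the new harmony.
Dissonant first, consonant once the harmony catches up: the note simply arrives early — an anticipation. (The reverse timing, consonant first and dissonant after the change, would be a suspension or retardation.)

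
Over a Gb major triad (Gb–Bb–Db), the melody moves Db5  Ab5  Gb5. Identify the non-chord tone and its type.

Ab5 is an appoggiatura.

The harmony at that moment is Gb major triad (Gb, Bb, Db); Ab5 is not a chord tone.
It is approached by leap up from Db5 and left by step down to Gb5.
Leap in, step out — an appoggiatura.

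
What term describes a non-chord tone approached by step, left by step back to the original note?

Approach: by step. Departure: by step in the opposite direction, back to the starting pitch.
Stepwise on both sides but reversing to return to the same chord tone — a neighbor tone. (Had it continued onward in the same direction it would be a passing tone instead.)

Neighbor tone.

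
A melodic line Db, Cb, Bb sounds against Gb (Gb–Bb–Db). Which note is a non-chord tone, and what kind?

Cb is a passing tone.

The harmony at that moment is Gb major triad (Gb, Bb, Db); Cb is not a chord tone.
It is approached by step down from Db and left by step down to Bb.
Step in, step out in the same direction — a passing tone.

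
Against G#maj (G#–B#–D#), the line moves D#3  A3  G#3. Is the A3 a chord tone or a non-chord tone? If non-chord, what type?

The harmony at that moment is G# major triad (G#, B#, D#); A3 is not a chord tone.
It is approached by leap up from D#3 and left by step down to G#3.
Leap in, step out — an appoggiatura.

Non-chord tone — an appoggiatura.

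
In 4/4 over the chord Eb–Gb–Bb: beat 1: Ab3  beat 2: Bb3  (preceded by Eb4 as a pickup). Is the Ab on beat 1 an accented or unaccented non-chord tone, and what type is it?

The harmony at that moment is Eb minor triad (Eb, Gb, Bb); Ab3 is not a chord tone.
It is approached by leap down from Eb4 and left by step up to Bb3.
Leap in, step out — an appoggiatura.
It falls on the downbeat, so it is accented.

Accented appoggiatura.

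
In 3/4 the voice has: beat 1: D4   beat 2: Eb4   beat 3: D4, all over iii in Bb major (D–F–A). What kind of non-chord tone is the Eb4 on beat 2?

The harmony at that moment is D minor triad (D, F, A); Eb4 is not a chord tone.
It is approached by step up from D4 and left by step down to D4.
Step away and step back to the same note — a neighbor tone (upper neighbor).

Upper neighbor tone.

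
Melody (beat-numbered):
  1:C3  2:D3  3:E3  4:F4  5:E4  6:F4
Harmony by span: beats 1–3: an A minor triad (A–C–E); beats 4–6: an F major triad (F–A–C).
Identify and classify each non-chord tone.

The harmony at that moment is A minor triad (A, C, E); D3 is not a chord tone.
It is approached by step up from C3 and left by step up to E3.
Step in, step out in the same direction — a passing tone.
The harmony at that moment is F major triad (F, A, C); E4 is not a chord tone.
It is approached by step down from F4 and left by step up to F4.
Step away and step back to the same note — a neighbor tone (lower neighbor).

D3 (beat 2) — passing tone; E4 (beat 5) — neighbor tone.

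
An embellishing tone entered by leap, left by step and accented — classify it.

Approach: by leap. Departure: by step. Metric position: strong.
Leap in, step out, in a metrically strong position — an appoggiatura. (It is the mirror image of the escape tone, which steps in and leaps out from a weak position.)

Appoggiatura.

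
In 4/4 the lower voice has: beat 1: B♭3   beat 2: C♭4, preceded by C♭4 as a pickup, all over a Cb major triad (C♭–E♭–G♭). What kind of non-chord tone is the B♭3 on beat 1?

The harmony at that moment is C♭ major triad (C♭, E♭, G♭); B♭3 is not a chord tone.
It is approached by step down from C♭4 and left by step up to C♭4.
Step away and step back to the same note — a neighbor tone (lower neighbor).

Lower neighbor tone.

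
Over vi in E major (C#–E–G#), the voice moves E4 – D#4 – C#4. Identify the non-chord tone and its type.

D#4 is a passing tone.

The harmony at that moment is C# minor triad (C#, E, G#); D#4 is not a chord tone.
It is approached by step down from E4 and left by step down to C#4.
Step in, step out in the same direction — a passing tone.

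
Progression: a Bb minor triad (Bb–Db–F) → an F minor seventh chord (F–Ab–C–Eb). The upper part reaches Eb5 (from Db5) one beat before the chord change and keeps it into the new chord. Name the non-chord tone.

The harmony at that moment is Bb minor triad (Bb, Db, F); Eb5 is not a chord tone.
It is approached by step up from Db5 and then sustained as the same pitch into the next harmony.
Arriving early and becoming a chord tone when the harmony changes — an anticipation.

Eb5 is an anticipation.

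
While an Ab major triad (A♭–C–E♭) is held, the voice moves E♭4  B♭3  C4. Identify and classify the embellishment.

B♭3 is an appoggiatura.

The harmony at that moment is A♭ major triad (A♭, C, E♭); B♭3 is not a chord tone.
It is approached by leap down from E♭4 and left by step up to C4.
Leap in, step out — an appoggiatura.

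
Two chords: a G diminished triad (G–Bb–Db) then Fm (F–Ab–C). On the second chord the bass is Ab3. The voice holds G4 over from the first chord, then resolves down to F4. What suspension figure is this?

At the second chord the bass is Ab3. The suspended G4 lies a seventh above the bass; after resolving down by step to F4, the interval above the bass becomes a sixth.
Suspension figures are named by those two intervals: 7–6.

7–6 suspension.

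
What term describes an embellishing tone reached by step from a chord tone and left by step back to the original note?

Neighbor tone.

Approach: by step. Departure: by step in the opposite direction, back to the starting pitch.
Stepwise on both sides but reversing to return to the same chord tone — a neighbor tone. (Had it continued onward in the same direction it would be a passing tone instead.)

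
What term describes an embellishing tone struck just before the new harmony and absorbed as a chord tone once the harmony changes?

Anticipation.

Approach: ahead of the chord change (typically by step), so it is dissonant against the current harmony. Departure: none — the same pitch is restated or held and is a chord tone of the new harmony.
Dissonant first, consonant once the harmony catches up: the note simply arrives early — an anticipation. (The reverse timing, consonant first and dissonant after the change, would be a suspension or retardation.)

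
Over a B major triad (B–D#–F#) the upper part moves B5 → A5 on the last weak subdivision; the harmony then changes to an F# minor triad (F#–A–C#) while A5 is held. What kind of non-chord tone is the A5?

A5 is an anticipation.

The harmony at that moment is B major triad (B, D#, F#); A5 is not a chord tone.
It is approached by step down from B5 and then sustained as the same pitch into the next harmony.
Arriving early and becoming a chord tone when the harmony changes — an anticipation.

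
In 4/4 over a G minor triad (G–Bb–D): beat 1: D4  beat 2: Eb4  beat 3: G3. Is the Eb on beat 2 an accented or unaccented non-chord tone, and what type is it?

Unaccented escape tone.

The harmony at that moment is G minor triad (G, Bb, D); Eb4 is not a chord tone.
It is approached by step up from D4 and left by leap down to G3.
Step in, leap out — an escape tone.
It falls on a weak beat, so it is unaccented.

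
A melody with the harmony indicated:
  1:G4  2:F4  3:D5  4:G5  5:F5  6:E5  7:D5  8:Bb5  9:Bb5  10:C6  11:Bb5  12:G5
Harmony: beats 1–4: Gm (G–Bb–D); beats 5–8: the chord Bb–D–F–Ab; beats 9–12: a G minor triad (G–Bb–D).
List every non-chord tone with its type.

The harmony at that moment is G minor triad (G, Bb, D); F4 is not a chord tone.
It is approached by step down from G4 and left by leap up to D5.
Step in, leap out — an escape tone.
The harmony at that moment is Bb dominant seventh chord (Bb, D, F, Ab); E5 is not a chord tone.
It is approached by step down from F5 and left by step down to D5.
Step in, step out in the same direction — a passing tone.
The harmony at that moment is G minor triad (G, Bb, D); C6 is not a chord tone.
It is approached by step up from Bb5 and left by step down to Bb5.
Step away and step back to the same note — a neighbor tone (upper neighbor).

F4 (beat 2) — escape tone; E5 (beat 6) — passing tone; C6 (beat 10) — neighbor tone.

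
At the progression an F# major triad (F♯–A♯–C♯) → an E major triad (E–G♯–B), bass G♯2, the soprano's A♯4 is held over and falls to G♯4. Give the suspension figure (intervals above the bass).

At the second chord the bass is G♯2. The suspended A♯4 lies a ninth above the bass; after resolving down by step to G♯4, the interval above the bass becomes an octave.
Suspension figures are named by those two intervals: 9–8.

9–8 suspension.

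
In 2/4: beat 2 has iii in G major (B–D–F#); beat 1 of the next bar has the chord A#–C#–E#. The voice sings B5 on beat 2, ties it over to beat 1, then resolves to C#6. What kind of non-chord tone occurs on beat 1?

Retardation.

The harmony at that moment is A# minor triad (A#, C#, E#); B5 is not a chord tone.
It is held over (the same pitch as the preceding B5) and left by step up to C#6.
Held over from the previous chord and resolving up by step — a retardation.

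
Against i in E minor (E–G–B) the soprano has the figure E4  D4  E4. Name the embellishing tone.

D4 is a neighbor tone.

The harmony at that moment is E minor triad (E, G, B); D4 is not a chord tone.
It is approached by step down from E4 and left by step up to E4.
Step away and step back to the same note — a neighbor tone (lower neighbor).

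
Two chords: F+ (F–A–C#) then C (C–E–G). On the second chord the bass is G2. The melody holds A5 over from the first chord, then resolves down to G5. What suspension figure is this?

9–8 suspension.

At the second chord the bass is G2. The suspended A5 lies a ninth above the bass; after resolving down by step to G5, the interval above the bass becomes an octave.
Suspension figures are named by those two intervals: 9–8.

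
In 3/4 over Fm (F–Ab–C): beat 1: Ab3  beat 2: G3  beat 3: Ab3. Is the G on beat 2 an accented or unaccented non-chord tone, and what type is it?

The harmony at that moment is F minor triad (F, Ab, C); G3 is not a chord tone.
It is approached by step down from Ab3 and left by step up to Ab3.
Step away and step back to the same note — a neighbor tone (lower neighbor).
It falls on a weak beat, so it is unaccented.

Unaccented neighbor tone.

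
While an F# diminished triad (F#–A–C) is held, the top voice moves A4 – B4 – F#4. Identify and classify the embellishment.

B4 is an escape tone.

The harmony at that moment is F# diminished triad (F#, A, C); B4 is not a chord tone.
It is approached by step up from A4 and left by leap down to F#4.
Step in, leap out — an escape tone.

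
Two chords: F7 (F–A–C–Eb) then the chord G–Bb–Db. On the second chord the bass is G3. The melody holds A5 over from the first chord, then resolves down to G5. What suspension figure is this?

At the second chord the bass is G3. The suspended A5 lies a ninth above the bass; after resolving down by step to G5, the interval above the bass becomes an octave.
Suspension figures are named by those two intervals: 9–8.

9–8 suspension.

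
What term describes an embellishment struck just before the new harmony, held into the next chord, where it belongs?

Approach: ahead of the chord change (typically by step), so it is dissonant against the current harmony. Departure: none — the same pitch is restated or held and is a chord tone of the new harmony.
Dissonant first, consonant once the harmony catches up: the note simply arrives early — an anticipation. (The reverse timing, consonant first and dissonant after the change, would be a suspension or retardation.)

Anticipation.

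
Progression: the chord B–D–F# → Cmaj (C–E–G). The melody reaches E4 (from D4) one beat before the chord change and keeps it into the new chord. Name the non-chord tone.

The harmony at that moment is B minor triad (B, D, F#); E4 is not a chord tone.
It is approached by step up from D4 and then sustained as the same pitch into the next harmony.
Arriving early and becoming a chord tone when the harmony changes — an anticipation.

E4 is an anticipation.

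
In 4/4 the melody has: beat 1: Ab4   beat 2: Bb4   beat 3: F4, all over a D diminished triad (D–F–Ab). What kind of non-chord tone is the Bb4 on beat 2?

The harmony at that moment is D diminished triad (D, F, Ab); Bb4 is not a chord tone.
It is approached by step up from Ab4 and left by leap down to F4.
Step in, leap out, on a weak beat — an escape tone.

Escape tone.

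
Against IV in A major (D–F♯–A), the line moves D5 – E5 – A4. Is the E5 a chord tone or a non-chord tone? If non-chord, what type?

The harmony at that moment is D major triad (D, F♯, A); E5 is not a chord tone.
It is approached by step up from D5 and left by leap down to A4.
Step in, leap out — an escape tone.

Non-chord tone — an escape tone.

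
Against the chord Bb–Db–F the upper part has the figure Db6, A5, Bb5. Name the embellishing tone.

The harmony at that moment is Bb minor triad (Bb, Db, F); A5 is not a chord tone.
It is approached by leap down from Db6 and left by step up to Bb5.
Leap in, step out — an appoggiatura.

A5 is an appoggiatura.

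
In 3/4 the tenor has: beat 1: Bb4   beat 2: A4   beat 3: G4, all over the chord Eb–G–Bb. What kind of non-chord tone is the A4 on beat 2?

Passing tone.

The harmony at that moment is Eb major triad (Eb, G, Bb); A4 is not a chord tone.
It is approached by step down from Bb4 and left by step down to G4.
Step in, step out in the same direction — a passing tone.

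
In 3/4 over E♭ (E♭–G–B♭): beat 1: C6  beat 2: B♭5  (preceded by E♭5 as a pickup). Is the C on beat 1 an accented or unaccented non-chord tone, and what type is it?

Accented appoggiatura.

The harmony at that moment is E♭ major triad (E♭, G, B♭); C6 is not a chord tone.
It is approached by leap up from E♭5 and left by step down to B♭5.
Leap in, step out — an appoggiatura.
It falls on the downbeat, so it is accented.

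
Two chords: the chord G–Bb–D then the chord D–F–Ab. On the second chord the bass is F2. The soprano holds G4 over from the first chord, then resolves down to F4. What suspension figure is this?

At the second chord the bass is F2. The suspended G4 lies a ninth above the bass; after resolving down by step to F4, the interval above the bass becomes an octave.
Suspension figures are named by those two intervals: 9–8.

9–8 suspension.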